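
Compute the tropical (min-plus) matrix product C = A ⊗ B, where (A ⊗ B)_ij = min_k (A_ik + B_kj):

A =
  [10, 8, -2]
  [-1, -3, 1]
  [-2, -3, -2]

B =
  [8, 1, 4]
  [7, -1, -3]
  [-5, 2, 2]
A ⊗ B =
  [-7, 0, 0]
  [-4, -4, -6]
  [-7, -4, -6]

Apply the min-plus product entry-by-entry:
  C[0][0] = min over k of (A[0][0] + B[0][0] = 10 + 8 = 18, A[0][1] + B[1][0] = 8 + 7 = 15, A[0][2] + B[2][0] = -2 + -5 = -7) = -7 (attained at k = 2)
  C[0][1] = min over k of (A[0][0] + B[0][1] = 10 + 1 = 11, A[0][1] + B[1][1] = 8 + -1 = 7, A[0][2] + B[2][1] = -2 + 2 = 0) = 0 (attained at k = 2)
  C[0][2] = min over k of (A[0][0] + B[0][2] = 10 + 4 = 14, A[0][1] + B[1][2] = 8 + -3 = 5, A[0][2] + B[2][2] = -2 + 2 = 0) = 0 (attained at k = 2)
  C[1][0] = min over k of (A[1][0] + B[0][0] = -1 + 8 = 7, A[1][1] + B[1][0] = -3 + 7 = 4, A[1][2] + B[2][0] = 1 + -5 = -4) = -4 (attained at k = 2)
  C[1][1] = min over k of (A[1][0] + B[0][1] = -1 + 1 = 0, A[1][1] + B[1][1] = -3 + -1 = -4, A[1][2] + B[2][1] = 1 + 2 = 3) = -4 (attained at k = 1)
  C[1][2] = min over k of (A[1][0] + B[0][2] = -1 + 4 = 3, A[1][1] + B[1][2] = -3 + -3 = -6, A[1][2] + B[2][2] = 1 + 2 = 3) = -6 (attained at k = 1)
  C[2][0] = min over k of (A[2][0] + B[0][0] = -2 + 8 = 6, A[2][1] + B[1][0] = -3 + 7 = 4, A[2][2] + B[2][0] = -2 + -5 = -7) = -7 (attained at k = 2)
  C[2][1] = min over k of (A[2][0] + B[0][1] = -2 + 1 = -1, A[2][1] + B[1][1] = -3 + -1 = -4, A[2][2] + B[2][1] = -2 + 2 = 0) = -4 (attained at k = 1)
  C[2][2] = min over k of (A[2][0] + B[0][2] = -2 + 4 = 2, A[2][1] + B[1][2] = -3 + -3 = -6, A[2][2] + B[2][2] = -2 + 2 = 0) = -6 (attained at k = 1)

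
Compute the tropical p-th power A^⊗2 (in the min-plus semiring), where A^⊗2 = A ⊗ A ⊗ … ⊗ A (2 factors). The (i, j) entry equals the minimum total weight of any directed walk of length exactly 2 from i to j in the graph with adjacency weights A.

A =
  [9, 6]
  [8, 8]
A^⊗2 =
  [14, 14]
  [16, 14]

Each entry (A^⊗2)_ij equals the minimum over all length-2 walks i = v_0 → v_1 → … → v_2 = j of Σ_t A[v_t][v_{t+1}]. For example, for (i, j) = (0, 1) we minimise over 2 possible intermediate vertex sequences; the minimum is 14, attained along the walk 0 → 1 → 1.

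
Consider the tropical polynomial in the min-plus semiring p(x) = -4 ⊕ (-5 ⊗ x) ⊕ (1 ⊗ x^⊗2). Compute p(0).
p(0) = -5

A tropical monomial a ⊗ x^⊗i evaluates to a + i · x. Evaluating each term at x = 0:
  Term 0 contributes -4 + 0 · 0 = -4
  Term 1 contributes -5 + 1 · 0 = -5
  Term 2 contributes 1 + 2 · 0 = 1
p(0) = ⊕ of these = min[-4, -5, 1] = -5.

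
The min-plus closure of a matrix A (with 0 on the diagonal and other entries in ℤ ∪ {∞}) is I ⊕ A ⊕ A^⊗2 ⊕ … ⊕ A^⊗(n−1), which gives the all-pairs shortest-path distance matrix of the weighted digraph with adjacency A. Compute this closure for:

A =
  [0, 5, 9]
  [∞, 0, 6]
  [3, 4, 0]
Closure =
  [0, 5, 9]
  [9, 0, 6]
  [3, 4, 0]

This is the Floyd-Warshall all-pairs shortest-path computation. For each intermediate vertex k = 0, 1, …, 2, update dist[i][j] ← min(dist[i][j], dist[i][k] + dist[k][j]). The final matrix gives, for each (i, j), the minimum total weight of any directed path from i to j (possibly empty when i = j).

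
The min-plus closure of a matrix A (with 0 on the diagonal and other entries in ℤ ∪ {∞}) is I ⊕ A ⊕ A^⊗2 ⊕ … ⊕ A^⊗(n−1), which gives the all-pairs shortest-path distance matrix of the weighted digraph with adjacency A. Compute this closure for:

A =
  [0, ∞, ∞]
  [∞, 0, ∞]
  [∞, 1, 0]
Closure =
  [0, ∞, ∞]
  [∞, 0, ∞]
  [∞, 1, 0]

This is the Floyd-Warshall all-pairs shortest-path computation. For each intermediate vertex k = 0, 1, …, 2, update dist[i][j] ← min(dist[i][j], dist[i][k] + dist[k][j]). The final matrix gives, for each (i, j), the minimum total weight of any directed path from i to j (possibly empty when i = j).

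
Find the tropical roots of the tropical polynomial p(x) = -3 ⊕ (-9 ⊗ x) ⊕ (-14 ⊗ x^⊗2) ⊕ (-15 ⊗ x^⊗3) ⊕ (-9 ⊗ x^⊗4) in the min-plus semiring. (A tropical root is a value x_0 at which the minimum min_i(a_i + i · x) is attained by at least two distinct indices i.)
Roots: {-6, 1, 5, 6}

Each tropical root is a break point of the lower envelope of the lines y = a_i + i · x (there are 5 lines, with slopes 0, 1, ..., 4). Only the lines that attain the minimum somewhere contribute to roots; other lines are dominated. Here the surviving (envelope) indices are i = 4, i = 3, i = 2, i = 1, i = 0.
Intersections between consecutive envelope lines give the roots: for adjacent envelope indices i < j the intersection is x = (a_i − a_j) / (j − i). Reading off the sorted break points: {-6, 1, 5, 6}.
Verification: at each break x_0, at least two indices attain the minimum of min_i(a_i + i · x_0).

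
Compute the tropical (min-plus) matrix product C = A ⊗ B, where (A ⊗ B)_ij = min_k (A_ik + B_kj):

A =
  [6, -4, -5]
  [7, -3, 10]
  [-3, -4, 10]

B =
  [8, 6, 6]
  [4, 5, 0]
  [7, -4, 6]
A ⊗ B =
  [0, -9, -4]
  [1, 2, -3]
  [0, 1, -4]

Apply the min-plus product entry-by-entry:
  C[0][0] = min over k of (A[0][0] + B[0][0] = 6 + 8 = 14, A[0][1] + B[1][0] = -4 + 4 = 0, A[0][2] + B[2][0] = -5 + 7 = 2) = 0 (attained at k = 1)
  C[0][1] = min over k of (A[0][0] + B[0][1] = 6 + 6 = 12, A[0][1] + B[1][1] = -4 + 5 = 1, A[0][2] + B[2][1] = -5 + -4 = -9) = -9 (attained at k = 2)
  C[0][2] = min over k of (A[0][0] + B[0][2] = 6 + 6 = 12, A[0][1] + B[1][2] = -4 + 0 = -4, A[0][2] + B[2][2] = -5 + 6 = 1) = -4 (attained at k = 1)
  C[1][0] = min over k of (A[1][0] + B[0][0] = 7 + 8 = 15, A[1][1] + B[1][0] = -3 + 4 = 1, A[1][2] + B[2][0] = 10 + 7 = 17) = 1 (attained at k = 1)
  C[1][1] = min over k of (A[1][0] + B[0][1] = 7 + 6 = 13, A[1][1] + B[1][1] = -3 + 5 = 2, A[1][2] + B[2][1] = 10 + -4 = 6) = 2 (attained at k = 1)
  C[1][2] = min over k of (A[1][0] + B[0][2] = 7 + 6 = 13, A[1][1] + B[1][2] = -3 + 0 = -3, A[1][2] + B[2][2] = 10 + 6 = 16) = -3 (attained at k = 1)
  C[2][0] = min over k of (A[2][0] + B[0][0] = -3 + 8 = 5, A[2][1] + B[1][0] = -4 + 4 = 0, A[2][2] + B[2][0] = 10 + 7 = 17) = 0 (attained at k = 1)
  C[2][1] = min over k of (A[2][0] + B[0][1] = -3 + 6 = 3, A[2][1] + B[1][1] = -4 + 5 = 1, A[2][2] + B[2][1] = 10 + -4 = 6) = 1 (attained at k = 1)
  C[2][2] = min over k of (A[2][0] + B[0][2] = -3 + 6 = 3, A[2][1] + B[1][2] = -4 + 0 = -4, A[2][2] + B[2][2] = 10 + 6 = 16) = -4 (attained at k = 1)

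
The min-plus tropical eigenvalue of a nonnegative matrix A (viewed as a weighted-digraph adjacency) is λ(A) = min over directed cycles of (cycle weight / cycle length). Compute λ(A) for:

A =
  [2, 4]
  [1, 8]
λ(A) = 2

Enumerate directed cycles and compute their means (weight / length). Sample:
  cycle 0 → 0: weight = 2, length = 1, mean = 2/1 ≈ 2.000
  cycle 1 → 1: weight = 8, length = 1, mean = 8/1 ≈ 8.000
  cycle 0 → 1 → 0: weight = 5, length = 2, mean = 5/2 ≈ 2.500
  cycle 1 → 0 → 1: weight = 5, length = 2, mean = 5/2 ≈ 2.500
Minimum mean = 2.000, attained e.g. along the cycle 0 → 0 with weight 2 and length 1. So λ(A) = 2/1 = 2.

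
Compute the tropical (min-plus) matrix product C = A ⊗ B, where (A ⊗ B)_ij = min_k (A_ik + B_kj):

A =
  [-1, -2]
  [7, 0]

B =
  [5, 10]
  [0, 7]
A ⊗ B =
  [-2, 5]
  [0, 7]

Apply the min-plus product entry-by-entry:
  C[0][0] = min over k of (A[0][0] + B[0][0] = -1 + 5 = 4, A[0][1] + B[1][0] = -2 + 0 = -2) = -2 (attained at k = 1)
  C[0][1] = min over k of (A[0][0] + B[0][1] = -1 + 10 = 9, A[0][1] + B[1][1] = -2 + 7 = 5) = 5 (attained at k = 1)
  C[1][0] = min over k of (A[1][0] + B[0][0] = 7 + 5 = 12, A[1][1] + B[1][0] = 0 + 0 = 0) = 0 (attained at k = 1)
  C[1][1] = min over k of (A[1][0] + B[0][1] = 7 + 10 = 17, A[1][1] + B[1][1] = 0 + 7 = 7) = 7 (attained at k = 1)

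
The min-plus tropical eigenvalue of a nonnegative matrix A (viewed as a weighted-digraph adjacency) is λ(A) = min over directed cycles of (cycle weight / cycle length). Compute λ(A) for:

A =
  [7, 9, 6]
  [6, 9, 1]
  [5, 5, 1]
λ(A) = 1

Enumerate directed cycles and compute their means (weight / length). Sample:
  cycle 0 → 0: weight = 7, length = 1, mean = 7/1 ≈ 7.000
  cycle 1 → 1: weight = 9, length = 1, mean = 9/1 ≈ 9.000
  cycle 2 → 2: weight = 1, length = 1, mean = 1/1 ≈ 1.000
  cycle 0 → 1 → 0: weight = 15, length = 2, mean = 15/2 ≈ 7.500
  cycle 0 → 2 → 0: weight = 11, length = 2, mean = 11/2 ≈ 5.500
  cycle 1 → 0 → 1: weight = 15, length = 2, mean = 15/2 ≈ 7.500
Minimum mean = 1.000, attained e.g. along the cycle 2 → 2 with weight 1 and length 1. So λ(A) = 1/1 = 1.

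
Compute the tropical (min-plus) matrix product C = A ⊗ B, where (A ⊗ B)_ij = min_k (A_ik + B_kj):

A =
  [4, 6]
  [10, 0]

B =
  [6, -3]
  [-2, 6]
A ⊗ B =
  [4, 1]
  [-2, 6]

Apply the min-plus product entry-by-entry:
  C[0][0] = min over k of (A[0][0] + B[0][0] = 4 + 6 = 10, A[0][1] + B[1][0] = 6 + -2 = 4) = 4 (attained at k = 1)
  C[0][1] = min over k of (A[0][0] + B[0][1] = 4 + -3 = 1, A[0][1] + B[1][1] = 6 + 6 = 12) = 1 (attained at k = 0)
  C[1][0] = min over k of (A[1][0] + B[0][0] = 10 + 6 = 16, A[1][1] + B[1][0] = 0 + -2 = -2) = -2 (attained at k = 1)
  C[1][1] = min over k of (A[1][0] + B[0][1] = 10 + -3 = 7, A[1][1] + B[1][1] = 0 + 6 = 6) = 6 (attained at k = 1)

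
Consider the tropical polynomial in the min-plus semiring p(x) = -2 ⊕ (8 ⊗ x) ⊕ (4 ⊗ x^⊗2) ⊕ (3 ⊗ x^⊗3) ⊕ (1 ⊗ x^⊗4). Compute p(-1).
p(-1) = -3

A tropical monomial a ⊗ x^⊗i evaluates to a + i · x. Evaluating each term at x = -1:
  Term 0 contributes -2 + 0 · -1 = -2
  Term 1 contributes 8 + 1 · -1 = 7
  Term 2 contributes 4 + 2 · -1 = 2
  Term 3 contributes 3 + 3 · -1 = 0
  Term 4 contributes 1 + 4 · -1 = -3
p(-1) = ⊕ of these = min[-2, 7, 2, 0, -3] = -3.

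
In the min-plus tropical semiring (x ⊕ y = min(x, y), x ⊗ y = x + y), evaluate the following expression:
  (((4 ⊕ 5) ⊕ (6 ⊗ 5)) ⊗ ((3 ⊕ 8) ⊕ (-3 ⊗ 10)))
(((4 ⊕ 5) ⊕ (6 ⊗ 5)) ⊗ ((3 ⊕ 8) ⊕ (-3 ⊗ 10))) = 7

Expand innermost to outermost. Recall ⊕ takes the minimum of its arguments and ⊗ takes their sum. Working out the expression (((4 ⊕ 5) ⊕ (6 ⊗ 5)) ⊗ ((3 ⊕ 8) ⊕ (-3 ⊗ 10))) gives 7.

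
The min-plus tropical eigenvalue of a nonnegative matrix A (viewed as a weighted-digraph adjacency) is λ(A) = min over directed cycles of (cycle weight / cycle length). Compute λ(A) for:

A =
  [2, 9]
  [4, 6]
λ(A) = 2

Enumerate directed cycles and compute their means (weight / length). Sample:
  cycle 0 → 0: weight = 2, length = 1, mean = 2/1 ≈ 2.000
  cycle 1 → 1: weight = 6, length = 1, mean = 6/1 ≈ 6.000
  cycle 0 → 1 → 0: weight = 13, length = 2, mean = 13/2 ≈ 6.500
  cycle 1 → 0 → 1: weight = 13, length = 2, mean = 13/2 ≈ 6.500
Minimum mean = 2.000, attained e.g. along the cycle 0 → 0 with weight 2 and length 1. So λ(A) = 2/1 = 2.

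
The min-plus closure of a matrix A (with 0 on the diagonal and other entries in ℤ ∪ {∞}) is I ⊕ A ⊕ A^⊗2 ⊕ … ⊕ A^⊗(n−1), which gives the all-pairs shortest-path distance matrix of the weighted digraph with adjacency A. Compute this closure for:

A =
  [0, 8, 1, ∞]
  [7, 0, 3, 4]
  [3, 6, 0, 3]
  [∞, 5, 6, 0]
Closure =
  [0, 7, 1, 4]
  [6, 0, 3, 4]
  [3, 6, 0, 3]
  [9, 5, 6, 0]

This is the Floyd-Warshall all-pairs shortest-path computation. For each intermediate vertex k = 0, 1, …, 3, update dist[i][j] ← min(dist[i][j], dist[i][k] + dist[k][j]). The final matrix gives, for each (i, j), the minimum total weight of any directed path from i to j (possibly empty when i = j).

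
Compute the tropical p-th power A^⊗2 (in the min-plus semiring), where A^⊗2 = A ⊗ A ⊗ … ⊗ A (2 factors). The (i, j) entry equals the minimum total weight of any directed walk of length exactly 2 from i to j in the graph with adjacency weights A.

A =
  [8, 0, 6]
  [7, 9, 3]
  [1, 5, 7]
A^⊗2 =
  [7, 8, 3]
  [4, 7, 10]
  [8, 1, 7]

Each entry (A^⊗2)_ij equals the minimum over all length-2 walks i = v_0 → v_1 → … → v_2 = j of Σ_t A[v_t][v_{t+1}]. For example, for (i, j) = (0, 2) we minimise over 3 possible intermediate vertex sequences; the minimum is 3, attained along the walk 0 → 1 → 2.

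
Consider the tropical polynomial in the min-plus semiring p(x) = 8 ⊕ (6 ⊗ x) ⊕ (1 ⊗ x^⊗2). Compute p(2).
p(2) = 5

A tropical monomial a ⊗ x^⊗i evaluates to a + i · x. Evaluating each term at x = 2:
  Term 0 contributes 8 + 0 · 2 = 8
  Term 1 contributes 6 + 1 · 2 = 8
  Term 2 contributes 1 + 2 · 2 = 5
p(2) = ⊕ of these = min[8, 8, 5] = 5.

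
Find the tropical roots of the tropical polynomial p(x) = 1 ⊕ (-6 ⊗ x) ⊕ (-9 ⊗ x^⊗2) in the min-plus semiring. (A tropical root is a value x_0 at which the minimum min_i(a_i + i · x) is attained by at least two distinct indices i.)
Roots: {3, 7}

Each tropical root is a break point of the lower envelope of the lines y = a_i + i · x (there are 3 lines, with slopes 0, 1, ..., 2). Only the lines that attain the minimum somewhere contribute to roots; other lines are dominated. Here the surviving (envelope) indices are i = 2, i = 1, i = 0.
Intersections between consecutive envelope lines give the roots: for adjacent envelope indices i < j the intersection is x = (a_i − a_j) / (j − i). Reading off the sorted break points: {3, 7}.
Verification: at each break x_0, at least two indices attain the minimum of min_i(a_i + i · x_0).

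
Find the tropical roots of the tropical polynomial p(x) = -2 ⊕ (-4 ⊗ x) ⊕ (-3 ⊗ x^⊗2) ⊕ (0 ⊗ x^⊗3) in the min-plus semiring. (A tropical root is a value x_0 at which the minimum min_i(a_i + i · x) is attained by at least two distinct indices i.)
Roots: {-3, -1, 2}

Each tropical root is a break point of the lower envelope of the lines y = a_i + i · x (there are 4 lines, with slopes 0, 1, ..., 3). Only the lines that attain the minimum somewhere contribute to roots; other lines are dominated. Here the surviving (envelope) indices are i = 3, i = 2, i = 1, i = 0.
Intersections between consecutive envelope lines give the roots: for adjacent envelope indices i < j the intersection is x = (a_i − a_j) / (j − i). Reading off the sorted break points: {-3, -1, 2}.
Verification: at each break x_0, at least two indices attain the minimum of min_i(a_i + i · x_0).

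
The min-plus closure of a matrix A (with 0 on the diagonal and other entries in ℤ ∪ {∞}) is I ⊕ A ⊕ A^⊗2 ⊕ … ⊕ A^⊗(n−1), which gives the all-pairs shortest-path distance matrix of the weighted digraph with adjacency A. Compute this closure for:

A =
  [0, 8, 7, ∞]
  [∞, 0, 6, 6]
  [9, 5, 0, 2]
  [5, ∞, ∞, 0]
Closure =
  [0, 8, 7, 9]
  [11, 0, 6, 6]
  [7, 5, 0, 2]
  [5, 13, 12, 0]

This is the Floyd-Warshall all-pairs shortest-path computation. For each intermediate vertex k = 0, 1, …, 3, update dist[i][j] ← min(dist[i][j], dist[i][k] + dist[k][j]). The final matrix gives, for each (i, j), the minimum total weight of any directed path from i to j (possibly empty when i = j).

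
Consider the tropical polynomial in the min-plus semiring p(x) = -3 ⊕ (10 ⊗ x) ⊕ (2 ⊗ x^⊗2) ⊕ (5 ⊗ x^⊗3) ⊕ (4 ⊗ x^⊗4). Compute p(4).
p(4) = -3

A tropical monomial a ⊗ x^⊗i evaluates to a + i · x. Evaluating each term at x = 4:
  Term 0 contributes -3 + 0 · 4 = -3
  Term 1 contributes 10 + 1 · 4 = 14
  Term 2 contributes 2 + 2 · 4 = 10
  Term 3 contributes 5 + 3 · 4 = 17
  Term 4 contributes 4 + 4 · 4 = 20
p(4) = ⊕ of these = min[-3, 14, 10, 17, 20] = -3.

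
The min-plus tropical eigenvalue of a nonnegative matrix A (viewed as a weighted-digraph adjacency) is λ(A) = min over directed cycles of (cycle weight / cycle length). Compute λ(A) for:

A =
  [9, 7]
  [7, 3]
λ(A) = 3

Enumerate directed cycles and compute their means (weight / length). Sample:
  cycle 0 → 0: weight = 9, length = 1, mean = 9/1 ≈ 9.000
  cycle 1 → 1: weight = 3, length = 1, mean = 3/1 ≈ 3.000
  cycle 0 → 1 → 0: weight = 14, length = 2, mean = 14/2 ≈ 7.000
  cycle 1 → 0 → 1: weight = 14, length = 2, mean = 14/2 ≈ 7.000
Minimum mean = 3.000, attained e.g. along the cycle 1 → 1 with weight 3 and length 1. So λ(A) = 3/1 = 3.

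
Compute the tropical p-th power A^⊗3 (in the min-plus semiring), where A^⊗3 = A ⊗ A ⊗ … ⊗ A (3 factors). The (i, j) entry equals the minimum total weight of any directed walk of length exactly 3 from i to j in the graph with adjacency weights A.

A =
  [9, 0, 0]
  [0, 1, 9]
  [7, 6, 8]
A^⊗3 =
  [1, 0, 0]
  [0, 1, 1]
  [7, 6, 6]

Each entry (A^⊗3)_ij equals the minimum over all length-3 walks i = v_0 → v_1 → … → v_3 = j of Σ_t A[v_t][v_{t+1}]. For example, for (i, j) = (0, 2) we minimise over 9 possible intermediate vertex sequences; the minimum is 0, attained along the walk 0 → 1 → 0 → 2.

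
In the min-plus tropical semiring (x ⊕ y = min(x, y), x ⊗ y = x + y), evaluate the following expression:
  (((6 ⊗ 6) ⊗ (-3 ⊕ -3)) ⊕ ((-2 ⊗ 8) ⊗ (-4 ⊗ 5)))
(((6 ⊗ 6) ⊗ (-3 ⊕ -3)) ⊕ ((-2 ⊗ 8) ⊗ (-4 ⊗ 5))) = 7

Expand innermost to outermost. Recall ⊕ takes the minimum of its arguments and ⊗ takes their sum. Working out the expression (((6 ⊗ 6) ⊗ (-3 ⊕ -3)) ⊕ ((-2 ⊗ 8) ⊗ (-4 ⊗ 5))) gives 7.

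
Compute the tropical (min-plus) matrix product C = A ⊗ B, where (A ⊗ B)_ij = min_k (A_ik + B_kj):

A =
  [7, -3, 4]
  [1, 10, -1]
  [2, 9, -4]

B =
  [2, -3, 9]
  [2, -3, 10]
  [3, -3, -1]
A ⊗ B =
  [-1, -6, 3]
  [2, -4, -2]
  [-1, -7, -5]

Apply the min-plus product entry-by-entry:
  C[0][0] = min over k of (A[0][0] + B[0][0] = 7 + 2 = 9, A[0][1] + B[1][0] = -3 + 2 = -1, A[0][2] + B[2][0] = 4 + 3 = 7) = -1 (attained at k = 1)
  C[0][1] = min over k of (A[0][0] + B[0][1] = 7 + -3 = 4, A[0][1] + B[1][1] = -3 + -3 = -6, A[0][2] + B[2][1] = 4 + -3 = 1) = -6 (attained at k = 1)
  C[0][2] = min over k of (A[0][0] + B[0][2] = 7 + 9 = 16, A[0][1] + B[1][2] = -3 + 10 = 7, A[0][2] + B[2][2] = 4 + -1 = 3) = 3 (attained at k = 2)
  C[1][0] = min over k of (A[1][0] + B[0][0] = 1 + 2 = 3, A[1][1] + B[1][0] = 10 + 2 = 12, A[1][2] + B[2][0] = -1 + 3 = 2) = 2 (attained at k = 2)
  C[1][1] = min over k of (A[1][0] + B[0][1] = 1 + -3 = -2, A[1][1] + B[1][1] = 10 + -3 = 7, A[1][2] + B[2][1] = -1 + -3 = -4) = -4 (attained at k = 2)
  C[1][2] = min over k of (A[1][0] + B[0][2] = 1 + 9 = 10, A[1][1] + B[1][2] = 10 + 10 = 20, A[1][2] + B[2][2] = -1 + -1 = -2) = -2 (attained at k = 2)
  C[2][0] = min over k of (A[2][0] + B[0][0] = 2 + 2 = 4, A[2][1] + B[1][0] = 9 + 2 = 11, A[2][2] + B[2][0] = -4 + 3 = -1) = -1 (attained at k = 2)
  C[2][1] = min over k of (A[2][0] + B[0][1] = 2 + -3 = -1, A[2][1] + B[1][1] = 9 + -3 = 6, A[2][2] + B[2][1] = -4 + -3 = -7) = -7 (attained at k = 2)
  C[2][2] = min over k of (A[2][0] + B[0][2] = 2 + 9 = 11, A[2][1] + B[1][2] = 9 + 10 = 19, A[2][2] + B[2][2] = -4 + -1 = -5) = -5 (attained at k = 2)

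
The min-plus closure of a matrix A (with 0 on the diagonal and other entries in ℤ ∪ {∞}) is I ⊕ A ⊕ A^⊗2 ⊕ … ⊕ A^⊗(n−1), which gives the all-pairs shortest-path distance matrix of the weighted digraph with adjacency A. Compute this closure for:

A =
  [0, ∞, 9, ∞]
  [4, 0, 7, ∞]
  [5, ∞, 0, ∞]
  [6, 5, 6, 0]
Closure =
  [0, ∞, 9, ∞]
  [4, 0, 7, ∞]
  [5, ∞, 0, ∞]
  [6, 5, 6, 0]

This is the Floyd-Warshall all-pairs shortest-path computation. For each intermediate vertex k = 0, 1, …, 3, update dist[i][j] ← min(dist[i][j], dist[i][k] + dist[k][j]). The final matrix gives, for each (i, j), the minimum total weight of any directed path from i to j (possibly empty when i = j).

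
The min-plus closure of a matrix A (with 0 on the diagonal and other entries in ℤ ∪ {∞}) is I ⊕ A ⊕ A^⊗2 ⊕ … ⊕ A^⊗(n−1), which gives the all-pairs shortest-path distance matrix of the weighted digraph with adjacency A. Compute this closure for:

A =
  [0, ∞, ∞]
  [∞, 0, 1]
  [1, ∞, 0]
Closure =
  [0, ∞, ∞]
  [2, 0, 1]
  [1, ∞, 0]

This is the Floyd-Warshall all-pairs shortest-path computation. For each intermediate vertex k = 0, 1, …, 2, update dist[i][j] ← min(dist[i][j], dist[i][k] + dist[k][j]). The final matrix gives, for each (i, j), the minimum total weight of any directed path from i to j (possibly empty when i = j).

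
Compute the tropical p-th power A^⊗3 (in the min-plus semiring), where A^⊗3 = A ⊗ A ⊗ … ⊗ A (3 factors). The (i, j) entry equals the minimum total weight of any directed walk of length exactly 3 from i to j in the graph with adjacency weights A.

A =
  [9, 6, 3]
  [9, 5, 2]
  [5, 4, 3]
A^⊗3 =
  [11, 10, 9]
  [10, 9, 8]
  [11, 10, 9]

Each entry (A^⊗3)_ij equals the minimum over all length-3 walks i = v_0 → v_1 → … → v_3 = j of Σ_t A[v_t][v_{t+1}]. For example, for (i, j) = (0, 2) we minimise over 9 possible intermediate vertex sequences; the minimum is 9, attained along the walk 0 → 2 → 1 → 2.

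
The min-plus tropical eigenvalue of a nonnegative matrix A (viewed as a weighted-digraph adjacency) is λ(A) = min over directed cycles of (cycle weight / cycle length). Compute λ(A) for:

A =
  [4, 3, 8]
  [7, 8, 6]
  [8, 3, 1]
λ(A) = 1

Enumerate directed cycles and compute their means (weight / length). Sample:
  cycle 0 → 0: weight = 4, length = 1, mean = 4/1 ≈ 4.000
  cycle 1 → 1: weight = 8, length = 1, mean = 8/1 ≈ 8.000
  cycle 2 → 2: weight = 1, length = 1, mean = 1/1 ≈ 1.000
  cycle 0 → 1 → 0: weight = 10, length = 2, mean = 10/2 ≈ 5.000
  cycle 0 → 2 → 0: weight = 16, length = 2, mean = 16/2 ≈ 8.000
  cycle 1 → 0 → 1: weight = 10, length = 2, mean = 10/2 ≈ 5.000
Minimum mean = 1.000, attained e.g. along the cycle 2 → 2 with weight 1 and length 1. So λ(A) = 1/1 = 1.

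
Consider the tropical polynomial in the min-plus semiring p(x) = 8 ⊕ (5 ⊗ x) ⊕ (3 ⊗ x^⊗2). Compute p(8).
p(8) = 8

A tropical monomial a ⊗ x^⊗i evaluates to a + i · x. Evaluating each term at x = 8:
  Term 0 contributes 8 + 0 · 8 = 8
  Term 1 contributes 5 + 1 · 8 = 13
  Term 2 contributes 3 + 2 · 8 = 19
p(8) = ⊕ of these = min[8, 13, 19] = 8.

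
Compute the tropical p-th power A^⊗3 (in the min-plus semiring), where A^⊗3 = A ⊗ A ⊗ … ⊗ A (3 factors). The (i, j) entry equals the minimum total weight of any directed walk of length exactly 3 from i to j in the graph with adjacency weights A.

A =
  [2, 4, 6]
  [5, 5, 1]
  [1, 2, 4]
A^⊗3 =
  [6, 7, 7]
  [4, 6, 4]
  [4, 5, 6]

Each entry (A^⊗3)_ij equals the minimum over all length-3 walks i = v_0 → v_1 → … → v_3 = j of Σ_t A[v_t][v_{t+1}]. For example, for (i, j) = (0, 2) we minimise over 9 possible intermediate vertex sequences; the minimum is 7, attained along the walk 0 → 0 → 1 → 2.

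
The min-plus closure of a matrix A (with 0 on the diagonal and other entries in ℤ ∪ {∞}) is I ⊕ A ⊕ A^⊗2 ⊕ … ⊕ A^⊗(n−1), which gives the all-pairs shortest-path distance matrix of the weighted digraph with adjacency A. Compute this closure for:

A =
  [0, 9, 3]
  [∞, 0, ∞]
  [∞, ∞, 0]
Closure =
  [0, 9, 3]
  [∞, 0, ∞]
  [∞, ∞, 0]

This is the Floyd-Warshall all-pairs shortest-path computation. For each intermediate vertex k = 0, 1, …, 2, update dist[i][j] ← min(dist[i][j], dist[i][k] + dist[k][j]). The final matrix gives, for each (i, j), the minimum total weight of any directed path from i to j (possibly empty when i = j).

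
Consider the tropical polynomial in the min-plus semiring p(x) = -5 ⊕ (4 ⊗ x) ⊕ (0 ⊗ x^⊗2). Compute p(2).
p(2) = -5

A tropical monomial a ⊗ x^⊗i evaluates to a + i · x. Evaluating each term at x = 2:
  Term 0 contributes -5 + 0 · 2 = -5
  Term 1 contributes 4 + 1 · 2 = 6
  Term 2 contributes 0 + 2 · 2 = 4
p(2) = ⊕ of these = min[-5, 6, 4] = -5.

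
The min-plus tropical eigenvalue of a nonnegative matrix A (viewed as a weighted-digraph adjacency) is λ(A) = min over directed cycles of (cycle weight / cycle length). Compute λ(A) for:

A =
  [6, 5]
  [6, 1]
λ(A) = 1

Enumerate directed cycles and compute their means (weight / length). Sample:
  cycle 0 → 0: weight = 6, length = 1, mean = 6/1 ≈ 6.000
  cycle 1 → 1: weight = 1, length = 1, mean = 1/1 ≈ 1.000
  cycle 0 → 1 → 0: weight = 11, length = 2, mean = 11/2 ≈ 5.500
  cycle 1 → 0 → 1: weight = 11, length = 2, mean = 11/2 ≈ 5.500
Minimum mean = 1.000, attained e.g. along the cycle 1 → 1 with weight 1 and length 1. So λ(A) = 1/1 = 1.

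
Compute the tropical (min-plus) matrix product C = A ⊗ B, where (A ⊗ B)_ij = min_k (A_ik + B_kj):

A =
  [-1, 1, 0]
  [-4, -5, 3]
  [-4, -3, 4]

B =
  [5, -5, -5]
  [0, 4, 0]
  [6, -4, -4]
A ⊗ B =
  [1, -6, -6]
  [-5, -9, -9]
  [-3, -9, -9]

Apply the min-plus product entry-by-entry:
  C[0][0] = min over k of (A[0][0] + B[0][0] = -1 + 5 = 4, A[0][1] + B[1][0] = 1 + 0 = 1, A[0][2] + B[2][0] = 0 + 6 = 6) = 1 (attained at k = 1)
  C[0][1] = min over k of (A[0][0] + B[0][1] = -1 + -5 = -6, A[0][1] + B[1][1] = 1 + 4 = 5, A[0][2] + B[2][1] = 0 + -4 = -4) = -6 (attained at k = 0)
  C[0][2] = min over k of (A[0][0] + B[0][2] = -1 + -5 = -6, A[0][1] + B[1][2] = 1 + 0 = 1, A[0][2] + B[2][2] = 0 + -4 = -4) = -6 (attained at k = 0)
  C[1][0] = min over k of (A[1][0] + B[0][0] = -4 + 5 = 1, A[1][1] + B[1][0] = -5 + 0 = -5, A[1][2] + B[2][0] = 3 + 6 = 9) = -5 (attained at k = 1)
  C[1][1] = min over k of (A[1][0] + B[0][1] = -4 + -5 = -9, A[1][1] + B[1][1] = -5 + 4 = -1, A[1][2] + B[2][1] = 3 + -4 = -1) = -9 (attained at k = 0)
  C[1][2] = min over k of (A[1][0] + B[0][2] = -4 + -5 = -9, A[1][1] + B[1][2] = -5 + 0 = -5, A[1][2] + B[2][2] = 3 + -4 = -1) = -9 (attained at k = 0)
  C[2][0] = min over k of (A[2][0] + B[0][0] = -4 + 5 = 1, A[2][1] + B[1][0] = -3 + 0 = -3, A[2][2] + B[2][0] = 4 + 6 = 10) = -3 (attained at k = 1)
  C[2][1] = min over k of (A[2][0] + B[0][1] = -4 + -5 = -9, A[2][1] + B[1][1] = -3 + 4 = 1, A[2][2] + B[2][1] = 4 + -4 = 0) = -9 (attained at k = 0)
  C[2][2] = min over k of (A[2][0] + B[0][2] = -4 + -5 = -9, A[2][1] + B[1][2] = -3 + 0 = -3, A[2][2] + B[2][2] = 4 + -4 = 0) = -9 (attained at k = 0)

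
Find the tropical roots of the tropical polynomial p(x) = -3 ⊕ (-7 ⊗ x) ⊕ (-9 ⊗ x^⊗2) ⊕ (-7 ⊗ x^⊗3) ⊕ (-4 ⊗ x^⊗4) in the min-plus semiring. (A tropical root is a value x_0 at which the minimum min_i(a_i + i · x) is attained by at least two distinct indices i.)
Roots: {-3, -2, 2, 4}

Each tropical root is a break point of the lower envelope of the lines y = a_i + i · x (there are 5 lines, with slopes 0, 1, ..., 4). Only the lines that attain the minimum somewhere contribute to roots; other lines are dominated. Here the surviving (envelope) indices are i = 4, i = 3, i = 2, i = 1, i = 0.
Intersections between consecutive envelope lines give the roots: for adjacent envelope indices i < j the intersection is x = (a_i − a_j) / (j − i). Reading off the sorted break points: {-3, -2, 2, 4}.
Verification: at each break x_0, at least two indices attain the minimum of min_i(a_i + i · x_0).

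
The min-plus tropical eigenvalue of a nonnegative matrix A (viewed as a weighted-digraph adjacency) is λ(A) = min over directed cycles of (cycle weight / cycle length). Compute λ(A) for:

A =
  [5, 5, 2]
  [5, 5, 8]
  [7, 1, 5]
λ(A) = 8/3

Enumerate directed cycles and compute their means (weight / length). Sample:
  cycle 0 → 0: weight = 5, length = 1, mean = 5/1 ≈ 5.000
  cycle 1 → 1: weight = 5, length = 1, mean = 5/1 ≈ 5.000
  cycle 2 → 2: weight = 5, length = 1, mean = 5/1 ≈ 5.000
  cycle 0 → 1 → 0: weight = 10, length = 2, mean = 10/2 ≈ 5.000
  cycle 0 → 2 → 0: weight = 9, length = 2, mean = 9/2 ≈ 4.500
  cycle 1 → 0 → 1: weight = 10, length = 2, mean = 10/2 ≈ 5.000
Minimum mean = 2.667, attained e.g. along the cycle 0 → 2 → 1 → 0 with weight 8 and length 3. So λ(A) = 8/3 = 8/3.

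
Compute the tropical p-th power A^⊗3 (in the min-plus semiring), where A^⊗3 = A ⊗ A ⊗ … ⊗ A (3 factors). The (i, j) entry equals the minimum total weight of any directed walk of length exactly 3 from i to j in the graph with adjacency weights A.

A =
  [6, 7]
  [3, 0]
A^⊗3 =
  [10, 7]
  [3, 0]

Each entry (A^⊗3)_ij equals the minimum over all length-3 walks i = v_0 → v_1 → … → v_3 = j of Σ_t A[v_t][v_{t+1}]. For example, for (i, j) = (0, 1) we minimise over 4 possible intermediate vertex sequences; the minimum is 7, attained along the walk 0 → 1 → 1 → 1.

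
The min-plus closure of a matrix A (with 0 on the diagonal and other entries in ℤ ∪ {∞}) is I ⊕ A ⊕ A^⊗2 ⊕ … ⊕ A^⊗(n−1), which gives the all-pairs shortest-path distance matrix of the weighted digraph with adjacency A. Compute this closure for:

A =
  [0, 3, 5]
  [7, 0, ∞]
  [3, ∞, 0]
Closure =
  [0, 3, 5]
  [7, 0, 12]
  [3, 6, 0]

This is the Floyd-Warshall all-pairs shortest-path computation. For each intermediate vertex k = 0, 1, …, 2, update dist[i][j] ← min(dist[i][j], dist[i][k] + dist[k][j]). The final matrix gives, for each (i, j), the minimum total weight of any directed path from i to j (possibly empty when i = j).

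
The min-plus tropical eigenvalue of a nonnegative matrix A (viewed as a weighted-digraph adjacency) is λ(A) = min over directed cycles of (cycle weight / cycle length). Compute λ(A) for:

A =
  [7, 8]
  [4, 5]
λ(A) = 5

Enumerate directed cycles and compute their means (weight / length). Sample:
  cycle 0 → 0: weight = 7, length = 1, mean = 7/1 ≈ 7.000
  cycle 1 → 1: weight = 5, length = 1, mean = 5/1 ≈ 5.000
  cycle 0 → 1 → 0: weight = 12, length = 2, mean = 12/2 ≈ 6.000
  cycle 1 → 0 → 1: weight = 12, length = 2, mean = 12/2 ≈ 6.000
Minimum mean = 5.000, attained e.g. along the cycle 1 → 1 with weight 5 and length 1. So λ(A) = 5/1 = 5.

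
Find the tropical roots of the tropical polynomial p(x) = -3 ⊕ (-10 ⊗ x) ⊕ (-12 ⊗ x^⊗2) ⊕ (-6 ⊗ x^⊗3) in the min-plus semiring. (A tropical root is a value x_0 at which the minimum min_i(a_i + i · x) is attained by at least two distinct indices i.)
Roots: {-6, 2, 7}

Each tropical root is a break point of the lower envelope of the lines y = a_i + i · x (there are 4 lines, with slopes 0, 1, ..., 3). Only the lines that attain the minimum somewhere contribute to roots; other lines are dominated. Here the surviving (envelope) indices are i = 3, i = 2, i = 1, i = 0.
Intersections between consecutive envelope lines give the roots: for adjacent envelope indices i < j the intersection is x = (a_i − a_j) / (j − i). Reading off the sorted break points: {-6, 2, 7}.
Verification: at each break x_0, at least two indices attain the minimum of min_i(a_i + i · x_0).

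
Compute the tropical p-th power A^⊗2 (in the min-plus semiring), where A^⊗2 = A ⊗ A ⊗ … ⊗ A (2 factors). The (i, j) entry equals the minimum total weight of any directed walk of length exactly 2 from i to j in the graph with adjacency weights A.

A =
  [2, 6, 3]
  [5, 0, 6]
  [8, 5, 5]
A^⊗2 =
  [4, 6, 5]
  [5, 0, 6]
  [10, 5, 10]

Each entry (A^⊗2)_ij equals the minimum over all length-2 walks i = v_0 → v_1 → … → v_2 = j of Σ_t A[v_t][v_{t+1}]. For example, for (i, j) = (0, 2) we minimise over 3 possible intermediate vertex sequences; the minimum is 5, attained along the walk 0 → 0 → 2.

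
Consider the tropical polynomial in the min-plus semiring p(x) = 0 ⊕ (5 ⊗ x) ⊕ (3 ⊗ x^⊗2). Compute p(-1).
p(-1) = 0

A tropical monomial a ⊗ x^⊗i evaluates to a + i · x. Evaluating each term at x = -1:
  Term 0 contributes 0 + 0 · -1 = 0
  Term 1 contributes 5 + 1 · -1 = 4
  Term 2 contributes 3 + 2 · -1 = 1
p(-1) = ⊕ of these = min[0, 4, 1] = 0.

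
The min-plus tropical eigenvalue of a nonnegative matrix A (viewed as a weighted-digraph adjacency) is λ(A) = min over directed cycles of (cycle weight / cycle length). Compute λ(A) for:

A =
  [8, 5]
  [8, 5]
λ(A) = 5

Enumerate directed cycles and compute their means (weight / length). Sample:
  cycle 0 → 0: weight = 8, length = 1, mean = 8/1 ≈ 8.000
  cycle 1 → 1: weight = 5, length = 1, mean = 5/1 ≈ 5.000
  cycle 0 → 1 → 0: weight = 13, length = 2, mean = 13/2 ≈ 6.500
  cycle 1 → 0 → 1: weight = 13, length = 2, mean = 13/2 ≈ 6.500
Minimum mean = 5.000, attained e.g. along the cycle 1 → 1 with weight 5 and length 1. So λ(A) = 5/1 = 5.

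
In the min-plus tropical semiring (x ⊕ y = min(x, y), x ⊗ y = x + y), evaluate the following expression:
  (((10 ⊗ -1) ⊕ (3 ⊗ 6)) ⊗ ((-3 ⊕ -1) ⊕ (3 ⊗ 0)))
(((10 ⊗ -1) ⊕ (3 ⊗ 6)) ⊗ ((-3 ⊕ -1) ⊕ (3 ⊗ 0))) = 6

Expand innermost to outermost. Recall ⊕ takes the minimum of its arguments and ⊗ takes their sum. Working out the expression (((10 ⊗ -1) ⊕ (3 ⊗ 6)) ⊗ ((-3 ⊕ -1) ⊕ (3 ⊗ 0))) gives 6.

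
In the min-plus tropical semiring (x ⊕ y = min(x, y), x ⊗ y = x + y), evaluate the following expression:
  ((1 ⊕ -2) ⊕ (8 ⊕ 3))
((1 ⊕ -2) ⊕ (8 ⊕ 3)) = -2

Expand innermost to outermost. Recall ⊕ takes the minimum of its arguments and ⊗ takes their sum. Working out the expression ((1 ⊕ -2) ⊕ (8 ⊕ 3)) gives -2.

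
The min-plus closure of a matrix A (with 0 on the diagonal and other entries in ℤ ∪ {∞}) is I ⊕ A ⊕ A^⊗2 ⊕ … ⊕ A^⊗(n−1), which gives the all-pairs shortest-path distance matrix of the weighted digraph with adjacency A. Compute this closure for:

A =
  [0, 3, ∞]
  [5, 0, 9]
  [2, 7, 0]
Closure =
  [0, 3, 12]
  [5, 0, 9]
  [2, 5, 0]

This is the Floyd-Warshall all-pairs shortest-path computation. For each intermediate vertex k = 0, 1, …, 2, update dist[i][j] ← min(dist[i][j], dist[i][k] + dist[k][j]). The final matrix gives, for each (i, j), the minimum total weight of any directed path from i to j (possibly empty when i = j).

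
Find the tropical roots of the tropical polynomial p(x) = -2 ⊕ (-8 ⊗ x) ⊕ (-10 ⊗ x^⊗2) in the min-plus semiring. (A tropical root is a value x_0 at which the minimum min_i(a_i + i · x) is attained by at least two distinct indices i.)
Roots: {2, 6}

Each tropical root is a break point of the lower envelope of the lines y = a_i + i · x (there are 3 lines, with slopes 0, 1, ..., 2). Only the lines that attain the minimum somewhere contribute to roots; other lines are dominated. Here the surviving (envelope) indices are i = 2, i = 1, i = 0.
Intersections between consecutive envelope lines give the roots: for adjacent envelope indices i < j the intersection is x = (a_i − a_j) / (j − i). Reading off the sorted break points: {2, 6}.
Verification: at each break x_0, at least two indices attain the minimum of min_i(a_i + i · x_0).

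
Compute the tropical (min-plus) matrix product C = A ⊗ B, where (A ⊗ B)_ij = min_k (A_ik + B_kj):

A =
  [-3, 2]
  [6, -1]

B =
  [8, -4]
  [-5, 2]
A ⊗ B =
  [-3, -7]
  [-6, 1]

Apply the min-plus product entry-by-entry:
  C[0][0] = min over k of (A[0][0] + B[0][0] = -3 + 8 = 5, A[0][1] + B[1][0] = 2 + -5 = -3) = -3 (attained at k = 1)
  C[0][1] = min over k of (A[0][0] + B[0][1] = -3 + -4 = -7, A[0][1] + B[1][1] = 2 + 2 = 4) = -7 (attained at k = 0)
  C[1][0] = min over k of (A[1][0] + B[0][0] = 6 + 8 = 14, A[1][1] + B[1][0] = -1 + -5 = -6) = -6 (attained at k = 1)
  C[1][1] = min over k of (A[1][0] + B[0][1] = 6 + -4 = 2, A[1][1] + B[1][1] = -1 + 2 = 1) = 1 (attained at k = 1)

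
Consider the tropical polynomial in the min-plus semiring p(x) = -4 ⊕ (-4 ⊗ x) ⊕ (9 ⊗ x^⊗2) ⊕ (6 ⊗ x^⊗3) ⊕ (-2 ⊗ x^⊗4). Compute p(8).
p(8) = -4

A tropical monomial a ⊗ x^⊗i evaluates to a + i · x. Evaluating each term at x = 8:
  Term 0 contributes -4 + 0 · 8 = -4
  Term 1 contributes -4 + 1 · 8 = 4
  Term 2 contributes 9 + 2 · 8 = 25
  Term 3 contributes 6 + 3 · 8 = 30
  Term 4 contributes -2 + 4 · 8 = 30
p(8) = ⊕ of these = min[-4, 4, 25, 30, 30] = -4.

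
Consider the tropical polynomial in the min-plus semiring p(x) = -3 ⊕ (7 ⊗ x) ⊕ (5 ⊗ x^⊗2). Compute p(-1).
p(-1) = -3

A tropical monomial a ⊗ x^⊗i evaluates to a + i · x. Evaluating each term at x = -1:
  Term 0 contributes -3 + 0 · -1 = -3
  Term 1 contributes 7 + 1 · -1 = 6
  Term 2 contributes 5 + 2 · -1 = 3
p(-1) = ⊕ of these = min[-3, 6, 3] = -3.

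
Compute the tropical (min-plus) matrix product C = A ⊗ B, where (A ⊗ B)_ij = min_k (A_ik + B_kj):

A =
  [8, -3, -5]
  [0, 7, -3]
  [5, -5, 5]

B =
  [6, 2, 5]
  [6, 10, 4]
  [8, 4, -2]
A ⊗ B =
  [3, -1, -7]
  [5, 1, -5]
  [1, 5, -1]

Apply the min-plus product entry-by-entry:
  C[0][0] = min over k of (A[0][0] + B[0][0] = 8 + 6 = 14, A[0][1] + B[1][0] = -3 + 6 = 3, A[0][2] + B[2][0] = -5 + 8 = 3) = 3 (attained at k = 1)
  C[0][1] = min over k of (A[0][0] + B[0][1] = 8 + 2 = 10, A[0][1] + B[1][1] = -3 + 10 = 7, A[0][2] + B[2][1] = -5 + 4 = -1) = -1 (attained at k = 2)
  C[0][2] = min over k of (A[0][0] + B[0][2] = 8 + 5 = 13, A[0][1] + B[1][2] = -3 + 4 = 1, A[0][2] + B[2][2] = -5 + -2 = -7) = -7 (attained at k = 2)
  C[1][0] = min over k of (A[1][0] + B[0][0] = 0 + 6 = 6, A[1][1] + B[1][0] = 7 + 6 = 13, A[1][2] + B[2][0] = -3 + 8 = 5) = 5 (attained at k = 2)
  C[1][1] = min over k of (A[1][0] + B[0][1] = 0 + 2 = 2, A[1][1] + B[1][1] = 7 + 10 = 17, A[1][2] + B[2][1] = -3 + 4 = 1) = 1 (attained at k = 2)
  C[1][2] = min over k of (A[1][0] + B[0][2] = 0 + 5 = 5, A[1][1] + B[1][2] = 7 + 4 = 11, A[1][2] + B[2][2] = -3 + -2 = -5) = -5 (attained at k = 2)
  C[2][0] = min over k of (A[2][0] + B[0][0] = 5 + 6 = 11, A[2][1] + B[1][0] = -5 + 6 = 1, A[2][2] + B[2][0] = 5 + 8 = 13) = 1 (attained at k = 1)
  C[2][1] = min over k of (A[2][0] + B[0][1] = 5 + 2 = 7, A[2][1] + B[1][1] = -5 + 10 = 5, A[2][2] + B[2][1] = 5 + 4 = 9) = 5 (attained at k = 1)
  C[2][2] = min over k of (A[2][0] + B[0][2] = 5 + 5 = 10, A[2][1] + B[1][2] = -5 + 4 = -1, A[2][2] + B[2][2] = 5 + -2 = 3) = -1 (attained at k = 1)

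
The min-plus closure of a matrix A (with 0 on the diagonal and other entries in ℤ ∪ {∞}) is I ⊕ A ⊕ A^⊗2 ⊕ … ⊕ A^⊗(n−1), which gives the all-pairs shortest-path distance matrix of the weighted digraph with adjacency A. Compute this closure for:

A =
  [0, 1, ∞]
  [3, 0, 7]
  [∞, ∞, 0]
Closure =
  [0, 1, 8]
  [3, 0, 7]
  [∞, ∞, 0]

This is the Floyd-Warshall all-pairs shortest-path computation. For each intermediate vertex k = 0, 1, …, 2, update dist[i][j] ← min(dist[i][j], dist[i][k] + dist[k][j]). The final matrix gives, for each (i, j), the minimum total weight of any directed path from i to j (possibly empty when i = j).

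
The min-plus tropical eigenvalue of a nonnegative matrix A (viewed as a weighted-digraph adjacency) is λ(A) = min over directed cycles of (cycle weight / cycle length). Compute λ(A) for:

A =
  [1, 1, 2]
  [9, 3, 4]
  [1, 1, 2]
λ(A) = 1

Enumerate directed cycles and compute their means (weight / length). Sample:
  cycle 0 → 0: weight = 1, length = 1, mean = 1/1 ≈ 1.000
  cycle 1 → 1: weight = 3, length = 1, mean = 3/1 ≈ 3.000
  cycle 2 → 2: weight = 2, length = 1, mean = 2/1 ≈ 2.000
  cycle 0 → 1 → 0: weight = 10, length = 2, mean = 10/2 ≈ 5.000
  cycle 0 → 2 → 0: weight = 3, length = 2, mean = 3/2 ≈ 1.500
  cycle 1 → 0 → 1: weight = 10, length = 2, mean = 10/2 ≈ 5.000
Minimum mean = 1.000, attained e.g. along the cycle 0 → 0 with weight 1 and length 1. So λ(A) = 1/1 = 1.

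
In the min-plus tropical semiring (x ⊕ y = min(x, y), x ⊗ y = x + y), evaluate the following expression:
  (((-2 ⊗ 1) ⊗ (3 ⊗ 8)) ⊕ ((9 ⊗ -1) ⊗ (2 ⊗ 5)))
(((-2 ⊗ 1) ⊗ (3 ⊗ 8)) ⊕ ((9 ⊗ -1) ⊗ (2 ⊗ 5))) = 10

Expand innermost to outermost. Recall ⊕ takes the minimum of its arguments and ⊗ takes their sum. Working out the expression (((-2 ⊗ 1) ⊗ (3 ⊗ 8)) ⊕ ((9 ⊗ -1) ⊗ (2 ⊗ 5))) gives 10.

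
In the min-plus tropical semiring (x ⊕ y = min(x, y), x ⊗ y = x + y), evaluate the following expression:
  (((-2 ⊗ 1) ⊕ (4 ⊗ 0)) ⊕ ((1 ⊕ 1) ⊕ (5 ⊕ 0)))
(((-2 ⊗ 1) ⊕ (4 ⊗ 0)) ⊕ ((1 ⊕ 1) ⊕ (5 ⊕ 0))) = -1

Expand innermost to outermost. Recall ⊕ takes the minimum of its arguments and ⊗ takes their sum. Working out the expression (((-2 ⊗ 1) ⊕ (4 ⊗ 0)) ⊕ ((1 ⊕ 1) ⊕ (5 ⊕ 0))) gives -1.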